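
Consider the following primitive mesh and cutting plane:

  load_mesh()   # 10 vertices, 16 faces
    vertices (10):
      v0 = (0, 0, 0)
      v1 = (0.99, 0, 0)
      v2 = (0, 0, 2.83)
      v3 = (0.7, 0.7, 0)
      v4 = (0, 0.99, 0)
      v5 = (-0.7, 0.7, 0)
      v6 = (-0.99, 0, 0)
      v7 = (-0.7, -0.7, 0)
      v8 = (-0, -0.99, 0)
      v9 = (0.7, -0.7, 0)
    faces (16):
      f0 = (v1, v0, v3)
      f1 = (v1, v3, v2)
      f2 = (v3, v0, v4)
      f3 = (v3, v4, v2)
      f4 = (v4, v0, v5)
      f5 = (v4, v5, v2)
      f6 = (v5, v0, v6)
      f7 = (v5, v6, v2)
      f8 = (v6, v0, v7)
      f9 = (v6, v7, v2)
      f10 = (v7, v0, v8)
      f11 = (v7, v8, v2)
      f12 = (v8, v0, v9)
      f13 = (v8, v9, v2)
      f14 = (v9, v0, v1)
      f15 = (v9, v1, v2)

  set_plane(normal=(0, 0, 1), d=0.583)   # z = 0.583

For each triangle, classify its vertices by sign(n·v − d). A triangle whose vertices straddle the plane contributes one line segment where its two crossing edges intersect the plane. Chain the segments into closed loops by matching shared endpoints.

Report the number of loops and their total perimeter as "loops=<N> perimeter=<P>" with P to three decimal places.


loops=1 perimeter=4.813

Straddling triangles (8 of 16):
  (v1,v3,v2) [--+] → (0.555795, 0.555795, 0.583)–(0.786053, 0, 0.583)  len=0.6016
  (v3,v4,v2) [--+] → (0, 0.786053, 0.583)–(0.555795, 0.555795, 0.583)  len=0.6016
  (v4,v5,v2) [--+] → (-0.555795, 0.555795, 0.583)–(0, 0.786053, 0.583)  len=0.6016
  (v5,v6,v2) [--+] → (-0.786053, 0, 0.583)–(-0.555795, 0.555795, 0.583)  len=0.6016
  (v6,v7,v2) [--+] → (-0.555795, -0.555795, 0.583)–(-0.786053, 0, 0.583)  len=0.6016
  (v7,v8,v2) [--+] → (0, -0.786053, 0.583)–(-0.555795, -0.555795, 0.583)  len=0.6016
  (v8,v9,v2) [--+] → (0.555795, -0.555795, 0.583)–(0, -0.786053, 0.583)  len=0.6016
  (v9,v1,v2) [--+] → (0.786053, 0, 0.583)–(0.555795, -0.555795, 0.583)  len=0.6016

Chained into 1 loop(s):
  loop 1: 8 segments, perimeter = 4.8128
Total perimeter = 4.813


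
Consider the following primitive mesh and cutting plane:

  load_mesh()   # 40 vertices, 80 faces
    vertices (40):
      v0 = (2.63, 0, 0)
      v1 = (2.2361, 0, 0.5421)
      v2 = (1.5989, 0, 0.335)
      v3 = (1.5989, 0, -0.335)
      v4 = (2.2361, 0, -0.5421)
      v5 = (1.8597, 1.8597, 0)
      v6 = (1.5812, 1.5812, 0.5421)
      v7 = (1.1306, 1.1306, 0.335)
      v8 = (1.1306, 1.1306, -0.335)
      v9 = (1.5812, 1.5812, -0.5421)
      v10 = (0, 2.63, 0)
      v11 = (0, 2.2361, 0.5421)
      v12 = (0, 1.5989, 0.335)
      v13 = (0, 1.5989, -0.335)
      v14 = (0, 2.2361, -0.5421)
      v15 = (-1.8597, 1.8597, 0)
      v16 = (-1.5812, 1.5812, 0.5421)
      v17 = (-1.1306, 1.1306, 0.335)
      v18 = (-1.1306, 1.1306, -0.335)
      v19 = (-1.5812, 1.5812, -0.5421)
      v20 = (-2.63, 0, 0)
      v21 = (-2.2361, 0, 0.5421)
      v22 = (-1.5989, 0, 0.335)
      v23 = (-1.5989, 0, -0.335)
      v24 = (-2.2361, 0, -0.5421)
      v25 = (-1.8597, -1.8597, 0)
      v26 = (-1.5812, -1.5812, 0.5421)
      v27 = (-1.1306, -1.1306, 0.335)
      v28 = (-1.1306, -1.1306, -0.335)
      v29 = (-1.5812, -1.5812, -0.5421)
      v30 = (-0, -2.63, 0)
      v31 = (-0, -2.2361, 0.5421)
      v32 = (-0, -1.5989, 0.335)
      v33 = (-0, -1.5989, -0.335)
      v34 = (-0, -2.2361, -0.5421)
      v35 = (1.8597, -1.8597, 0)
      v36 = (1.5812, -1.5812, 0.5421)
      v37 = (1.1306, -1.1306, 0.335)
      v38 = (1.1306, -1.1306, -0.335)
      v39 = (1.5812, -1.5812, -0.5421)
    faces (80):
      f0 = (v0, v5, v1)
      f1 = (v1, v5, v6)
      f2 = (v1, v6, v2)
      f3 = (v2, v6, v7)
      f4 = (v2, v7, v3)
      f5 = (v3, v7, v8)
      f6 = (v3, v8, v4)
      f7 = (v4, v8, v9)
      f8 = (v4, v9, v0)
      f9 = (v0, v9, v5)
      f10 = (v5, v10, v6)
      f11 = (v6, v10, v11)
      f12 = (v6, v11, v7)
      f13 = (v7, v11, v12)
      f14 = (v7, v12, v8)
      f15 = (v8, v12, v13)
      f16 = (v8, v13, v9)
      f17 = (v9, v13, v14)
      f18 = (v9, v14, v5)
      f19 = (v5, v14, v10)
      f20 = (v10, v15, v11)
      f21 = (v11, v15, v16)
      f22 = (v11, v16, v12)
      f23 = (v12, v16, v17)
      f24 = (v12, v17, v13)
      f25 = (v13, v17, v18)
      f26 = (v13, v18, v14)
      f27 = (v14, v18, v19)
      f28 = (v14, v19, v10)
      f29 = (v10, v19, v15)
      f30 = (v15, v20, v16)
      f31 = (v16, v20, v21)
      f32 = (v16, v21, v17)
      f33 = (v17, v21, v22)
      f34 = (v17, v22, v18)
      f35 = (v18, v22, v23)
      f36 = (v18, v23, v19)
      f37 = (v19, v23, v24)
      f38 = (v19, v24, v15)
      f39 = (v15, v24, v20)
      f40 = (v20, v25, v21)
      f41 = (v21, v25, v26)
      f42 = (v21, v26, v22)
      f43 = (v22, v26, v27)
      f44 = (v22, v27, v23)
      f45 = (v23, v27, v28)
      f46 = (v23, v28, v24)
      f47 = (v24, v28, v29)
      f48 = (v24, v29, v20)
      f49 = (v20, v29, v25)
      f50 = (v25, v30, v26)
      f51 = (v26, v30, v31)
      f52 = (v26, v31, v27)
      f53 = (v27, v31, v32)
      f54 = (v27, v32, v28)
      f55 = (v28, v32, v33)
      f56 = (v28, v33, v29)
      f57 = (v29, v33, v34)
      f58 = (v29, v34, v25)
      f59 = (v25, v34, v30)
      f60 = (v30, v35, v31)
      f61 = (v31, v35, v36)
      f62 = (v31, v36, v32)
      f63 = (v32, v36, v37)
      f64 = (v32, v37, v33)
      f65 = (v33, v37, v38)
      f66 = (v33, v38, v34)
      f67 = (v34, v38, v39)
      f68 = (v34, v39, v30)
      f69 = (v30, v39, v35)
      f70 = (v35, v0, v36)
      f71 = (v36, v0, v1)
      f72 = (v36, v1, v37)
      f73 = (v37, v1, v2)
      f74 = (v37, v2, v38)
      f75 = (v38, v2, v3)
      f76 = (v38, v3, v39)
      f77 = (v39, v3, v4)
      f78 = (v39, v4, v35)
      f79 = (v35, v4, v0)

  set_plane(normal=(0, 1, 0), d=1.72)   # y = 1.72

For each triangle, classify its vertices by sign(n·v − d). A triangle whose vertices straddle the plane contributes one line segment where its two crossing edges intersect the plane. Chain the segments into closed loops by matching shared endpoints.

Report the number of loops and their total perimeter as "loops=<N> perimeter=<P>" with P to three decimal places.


Straddling triangles (18 of 80):
  (v0,v5,v1) [-+-] → (1.91756, 1.72, 0)–(1.88798, 1.72, 0.0407224)  len=0.0503
  (v1,v5,v6) [-+-] → (1.88798, 1.72, 0.0407224)–(1.72, 1.72, 0.271926)  len=0.2858
  (v0,v9,v5) [--+] → (1.72, 1.72, -0.271926)–(1.91756, 1.72, 0)  len=0.3361
  (v5,v10,v6) [++-] → (1.37194, 1.72, 0.470358)–(1.72, 1.72, 0.271926)  len=0.4006
  (v6,v10,v11) [-++] → (1.37194, 1.72, 0.470358)–(1.24608, 1.72, 0.5421)  len=0.1449
  (v6,v11,v7) [-+-] → (1.24608, 1.72, 0.5421)–(0.527818, 1.72, 0.445416)  len=0.7247
  (v7,v11,v12) [-+-] → (0.527818, 1.72, 0.445416)–(0, 1.72, 0.374359)  len=0.5326
  (v9,v13,v14) [--+] → (0, 1.72, -0.374359)–(1.24608, 1.72, -0.5421)  len=1.2573
  (v9,v14,v5) [-++] → (1.24608, 1.72, -0.5421)–(1.72, 1.72, -0.271926)  len=0.5455
  (v11,v15,v16) [++-] → (-1.72, 1.72, 0.271926)–(-1.24608, 1.72, 0.5421)  len=0.5455
  (v11,v16,v12) [+--] → (-1.24608, 1.72, 0.5421)–(0, 1.72, 0.374359)  len=1.2573
  (v13,v18,v14) [--+] → (-0.527818, 1.72, -0.445416)–(0, 1.72, -0.374359)  len=0.5326
  (v14,v18,v19) [+--] → (-0.527818, 1.72, -0.445416)–(-1.24608, 1.72, -0.5421)  len=0.7247
  (v14,v19,v10) [+-+] → (-1.24608, 1.72, -0.5421)–(-1.37194, 1.72, -0.470358)  len=0.1449
  (v10,v19,v15) [+-+] → (-1.37194, 1.72, -0.470358)–(-1.72, 1.72, -0.271926)  len=0.4006
  (v15,v20,v16) [+--] → (-1.91756, 1.72, 0)–(-1.72, 1.72, 0.271926)  len=0.3361
  (v19,v24,v15) [--+] → (-1.88798, 1.72, -0.0407224)–(-1.72, 1.72, -0.271926)  len=0.2858
  (v15,v24,v20) [+--] → (-1.88798, 1.72, -0.0407224)–(-1.91756, 1.72, 0)  len=0.0503

Chained into 1 loop(s):
  loop 1: 18 segments, perimeter = 8.5558
Total perimeter = 8.556

loops=1 perimeter=8.556


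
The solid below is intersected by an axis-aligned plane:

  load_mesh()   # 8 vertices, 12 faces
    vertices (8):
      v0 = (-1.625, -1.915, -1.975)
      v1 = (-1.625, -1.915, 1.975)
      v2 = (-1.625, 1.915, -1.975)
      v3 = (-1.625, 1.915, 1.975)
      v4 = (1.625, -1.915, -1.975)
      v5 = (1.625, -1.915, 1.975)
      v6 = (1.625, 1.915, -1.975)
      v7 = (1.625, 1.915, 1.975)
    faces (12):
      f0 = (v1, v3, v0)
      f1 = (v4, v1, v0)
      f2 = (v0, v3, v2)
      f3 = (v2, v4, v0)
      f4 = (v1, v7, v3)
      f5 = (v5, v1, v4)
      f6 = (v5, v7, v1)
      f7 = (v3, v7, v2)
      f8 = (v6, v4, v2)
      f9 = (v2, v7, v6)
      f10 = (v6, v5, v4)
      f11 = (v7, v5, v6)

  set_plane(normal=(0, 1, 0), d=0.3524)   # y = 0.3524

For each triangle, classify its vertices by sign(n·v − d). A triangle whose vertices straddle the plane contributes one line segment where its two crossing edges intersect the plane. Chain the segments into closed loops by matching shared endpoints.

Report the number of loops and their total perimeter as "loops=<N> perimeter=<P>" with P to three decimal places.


Straddling triangles (8 of 12):
  (v1,v3,v0) [-+-] → (-1.625, 0.3524, 1.975)–(-1.625, 0.3524, 0.363441)  len=1.6116
  (v0,v3,v2) [-++] → (-1.625, 0.3524, 0.363441)–(-1.625, 0.3524, -1.975)  len=2.3384
  (v2,v4,v0) [+--] → (-0.299034, 0.3524, -1.975)–(-1.625, 0.3524, -1.975)  len=1.3260
  (v1,v7,v3) [-++] → (0.299034, 0.3524, 1.975)–(-1.625, 0.3524, 1.975)  len=1.9240
  (v5,v7,v1) [-+-] → (1.625, 0.3524, 1.975)–(0.299034, 0.3524, 1.975)  len=1.3260
  (v6,v4,v2) [+-+] → (1.625, 0.3524, -1.975)–(-0.299034, 0.3524, -1.975)  len=1.9240
  (v6,v5,v4) [+--] → (1.625, 0.3524, -0.363441)–(1.625, 0.3524, -1.975)  len=1.6116
  (v7,v5,v6) [+-+] → (1.625, 0.3524, 1.975)–(1.625, 0.3524, -0.363441)  len=2.3384

Chained into 1 loop(s):
  loop 1: 8 segments, perimeter = 14.4000
Total perimeter = 14.400

loops=1 perimeter=14.400


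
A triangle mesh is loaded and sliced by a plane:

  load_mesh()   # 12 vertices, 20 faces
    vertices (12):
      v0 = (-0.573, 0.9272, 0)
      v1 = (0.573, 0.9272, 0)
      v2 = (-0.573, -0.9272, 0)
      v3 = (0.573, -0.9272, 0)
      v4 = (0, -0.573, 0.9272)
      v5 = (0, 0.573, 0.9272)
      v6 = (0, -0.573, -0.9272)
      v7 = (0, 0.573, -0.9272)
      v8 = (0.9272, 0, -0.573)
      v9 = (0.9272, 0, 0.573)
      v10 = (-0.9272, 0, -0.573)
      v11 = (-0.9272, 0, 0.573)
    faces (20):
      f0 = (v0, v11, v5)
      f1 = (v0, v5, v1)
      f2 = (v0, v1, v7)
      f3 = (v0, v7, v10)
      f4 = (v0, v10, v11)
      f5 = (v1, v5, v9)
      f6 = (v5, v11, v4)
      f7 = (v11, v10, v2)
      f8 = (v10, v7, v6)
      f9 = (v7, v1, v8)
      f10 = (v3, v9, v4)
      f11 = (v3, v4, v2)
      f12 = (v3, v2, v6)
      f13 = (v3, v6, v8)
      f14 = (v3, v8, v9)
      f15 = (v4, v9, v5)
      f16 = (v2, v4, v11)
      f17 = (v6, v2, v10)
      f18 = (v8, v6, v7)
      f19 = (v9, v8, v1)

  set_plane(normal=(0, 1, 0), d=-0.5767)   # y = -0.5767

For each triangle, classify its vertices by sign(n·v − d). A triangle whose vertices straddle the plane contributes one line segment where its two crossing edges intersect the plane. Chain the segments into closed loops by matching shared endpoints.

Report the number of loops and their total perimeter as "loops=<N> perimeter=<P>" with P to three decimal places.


Straddling triangles (8 of 20):
  (v11,v10,v2) [++-] → (-0.706895, -0.5767, -0.216605)–(-0.706895, -0.5767, 0.216605)  len=0.4332
  (v3,v9,v4) [-++] → (0.706895, -0.5767, 0.216605)–(0.0059856, -0.5767, 0.917514)  len=0.9912
  (v3,v4,v2) [-+-] → (0.0059856, -0.5767, 0.917514)–(-0.0059856, -0.5767, 0.917514)  len=0.0120
  (v3,v2,v6) [--+] → (-0.0059856, -0.5767, -0.917514)–(0.0059856, -0.5767, -0.917514)  len=0.0120
  (v3,v6,v8) [-++] → (0.0059856, -0.5767, -0.917514)–(0.706895, -0.5767, -0.216605)  len=0.9912
  (v3,v8,v9) [-++] → (0.706895, -0.5767, -0.216605)–(0.706895, -0.5767, 0.216605)  len=0.4332
  (v2,v4,v11) [-++] → (-0.0059856, -0.5767, 0.917514)–(-0.706895, -0.5767, 0.216605)  len=0.9912
  (v6,v2,v10) [+-+] → (-0.0059856, -0.5767, -0.917514)–(-0.706895, -0.5767, -0.216605)  len=0.9912

Chained into 1 loop(s):
  loop 1: 8 segments, perimeter = 4.8553
Total perimeter = 4.855

loops=1 perimeter=4.855


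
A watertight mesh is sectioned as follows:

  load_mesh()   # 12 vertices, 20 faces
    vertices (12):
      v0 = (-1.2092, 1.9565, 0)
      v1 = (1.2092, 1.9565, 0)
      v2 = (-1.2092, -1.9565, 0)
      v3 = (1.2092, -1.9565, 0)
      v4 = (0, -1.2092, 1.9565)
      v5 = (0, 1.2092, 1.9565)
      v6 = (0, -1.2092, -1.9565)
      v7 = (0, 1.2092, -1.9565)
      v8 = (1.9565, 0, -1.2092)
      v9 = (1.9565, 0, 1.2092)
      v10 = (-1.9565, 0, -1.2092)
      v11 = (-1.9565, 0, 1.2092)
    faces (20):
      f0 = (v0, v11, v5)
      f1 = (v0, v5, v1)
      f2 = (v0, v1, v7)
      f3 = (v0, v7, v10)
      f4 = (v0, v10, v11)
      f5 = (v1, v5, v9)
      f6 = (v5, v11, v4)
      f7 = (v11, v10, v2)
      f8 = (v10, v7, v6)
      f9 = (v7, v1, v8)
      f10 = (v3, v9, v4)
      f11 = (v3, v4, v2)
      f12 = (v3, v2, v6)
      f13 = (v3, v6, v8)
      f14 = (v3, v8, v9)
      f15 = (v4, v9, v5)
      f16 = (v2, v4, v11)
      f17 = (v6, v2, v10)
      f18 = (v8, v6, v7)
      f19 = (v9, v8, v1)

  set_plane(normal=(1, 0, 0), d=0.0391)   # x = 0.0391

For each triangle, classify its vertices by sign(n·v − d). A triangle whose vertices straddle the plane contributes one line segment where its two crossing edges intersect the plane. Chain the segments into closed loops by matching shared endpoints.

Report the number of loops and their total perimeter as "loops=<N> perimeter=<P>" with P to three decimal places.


loops=1 perimeter=13.120

Straddling triangles (10 of 20):
  (v0,v5,v1) [--+] → (0.0391, 1.23336, 1.89324)–(0.0391, 1.9565, 0)  len=2.0266
  (v0,v1,v7) [-+-] → (0.0391, 1.9565, 0)–(0.0391, 1.23336, -1.89324)  len=2.0266
  (v1,v5,v9) [+-+] → (0.0391, 1.23336, 1.89324)–(0.0391, 1.18503, 1.94157)  len=0.0683
  (v7,v1,v8) [-++] → (0.0391, 1.23336, -1.89324)–(0.0391, 1.18503, -1.94157)  len=0.0683
  (v3,v9,v4) [++-] → (0.0391, -1.18503, 1.94157)–(0.0391, -1.23336, 1.89324)  len=0.0683
  (v3,v4,v2) [+--] → (0.0391, -1.23336, 1.89324)–(0.0391, -1.9565, 0)  len=2.0266
  (v3,v2,v6) [+--] → (0.0391, -1.9565, 0)–(0.0391, -1.23336, -1.89324)  len=2.0266
  (v3,v6,v8) [+-+] → (0.0391, -1.23336, -1.89324)–(0.0391, -1.18503, -1.94157)  len=0.0683
  (v4,v9,v5) [-+-] → (0.0391, -1.18503, 1.94157)–(0.0391, 1.18503, 1.94157)  len=2.3701
  (v8,v6,v7) [+--] → (0.0391, -1.18503, -1.94157)–(0.0391, 1.18503, -1.94157)  len=2.3701

Chained into 1 loop(s):
  loop 1: 10 segments, perimeter = 13.1201
Total perimeter = 13.120


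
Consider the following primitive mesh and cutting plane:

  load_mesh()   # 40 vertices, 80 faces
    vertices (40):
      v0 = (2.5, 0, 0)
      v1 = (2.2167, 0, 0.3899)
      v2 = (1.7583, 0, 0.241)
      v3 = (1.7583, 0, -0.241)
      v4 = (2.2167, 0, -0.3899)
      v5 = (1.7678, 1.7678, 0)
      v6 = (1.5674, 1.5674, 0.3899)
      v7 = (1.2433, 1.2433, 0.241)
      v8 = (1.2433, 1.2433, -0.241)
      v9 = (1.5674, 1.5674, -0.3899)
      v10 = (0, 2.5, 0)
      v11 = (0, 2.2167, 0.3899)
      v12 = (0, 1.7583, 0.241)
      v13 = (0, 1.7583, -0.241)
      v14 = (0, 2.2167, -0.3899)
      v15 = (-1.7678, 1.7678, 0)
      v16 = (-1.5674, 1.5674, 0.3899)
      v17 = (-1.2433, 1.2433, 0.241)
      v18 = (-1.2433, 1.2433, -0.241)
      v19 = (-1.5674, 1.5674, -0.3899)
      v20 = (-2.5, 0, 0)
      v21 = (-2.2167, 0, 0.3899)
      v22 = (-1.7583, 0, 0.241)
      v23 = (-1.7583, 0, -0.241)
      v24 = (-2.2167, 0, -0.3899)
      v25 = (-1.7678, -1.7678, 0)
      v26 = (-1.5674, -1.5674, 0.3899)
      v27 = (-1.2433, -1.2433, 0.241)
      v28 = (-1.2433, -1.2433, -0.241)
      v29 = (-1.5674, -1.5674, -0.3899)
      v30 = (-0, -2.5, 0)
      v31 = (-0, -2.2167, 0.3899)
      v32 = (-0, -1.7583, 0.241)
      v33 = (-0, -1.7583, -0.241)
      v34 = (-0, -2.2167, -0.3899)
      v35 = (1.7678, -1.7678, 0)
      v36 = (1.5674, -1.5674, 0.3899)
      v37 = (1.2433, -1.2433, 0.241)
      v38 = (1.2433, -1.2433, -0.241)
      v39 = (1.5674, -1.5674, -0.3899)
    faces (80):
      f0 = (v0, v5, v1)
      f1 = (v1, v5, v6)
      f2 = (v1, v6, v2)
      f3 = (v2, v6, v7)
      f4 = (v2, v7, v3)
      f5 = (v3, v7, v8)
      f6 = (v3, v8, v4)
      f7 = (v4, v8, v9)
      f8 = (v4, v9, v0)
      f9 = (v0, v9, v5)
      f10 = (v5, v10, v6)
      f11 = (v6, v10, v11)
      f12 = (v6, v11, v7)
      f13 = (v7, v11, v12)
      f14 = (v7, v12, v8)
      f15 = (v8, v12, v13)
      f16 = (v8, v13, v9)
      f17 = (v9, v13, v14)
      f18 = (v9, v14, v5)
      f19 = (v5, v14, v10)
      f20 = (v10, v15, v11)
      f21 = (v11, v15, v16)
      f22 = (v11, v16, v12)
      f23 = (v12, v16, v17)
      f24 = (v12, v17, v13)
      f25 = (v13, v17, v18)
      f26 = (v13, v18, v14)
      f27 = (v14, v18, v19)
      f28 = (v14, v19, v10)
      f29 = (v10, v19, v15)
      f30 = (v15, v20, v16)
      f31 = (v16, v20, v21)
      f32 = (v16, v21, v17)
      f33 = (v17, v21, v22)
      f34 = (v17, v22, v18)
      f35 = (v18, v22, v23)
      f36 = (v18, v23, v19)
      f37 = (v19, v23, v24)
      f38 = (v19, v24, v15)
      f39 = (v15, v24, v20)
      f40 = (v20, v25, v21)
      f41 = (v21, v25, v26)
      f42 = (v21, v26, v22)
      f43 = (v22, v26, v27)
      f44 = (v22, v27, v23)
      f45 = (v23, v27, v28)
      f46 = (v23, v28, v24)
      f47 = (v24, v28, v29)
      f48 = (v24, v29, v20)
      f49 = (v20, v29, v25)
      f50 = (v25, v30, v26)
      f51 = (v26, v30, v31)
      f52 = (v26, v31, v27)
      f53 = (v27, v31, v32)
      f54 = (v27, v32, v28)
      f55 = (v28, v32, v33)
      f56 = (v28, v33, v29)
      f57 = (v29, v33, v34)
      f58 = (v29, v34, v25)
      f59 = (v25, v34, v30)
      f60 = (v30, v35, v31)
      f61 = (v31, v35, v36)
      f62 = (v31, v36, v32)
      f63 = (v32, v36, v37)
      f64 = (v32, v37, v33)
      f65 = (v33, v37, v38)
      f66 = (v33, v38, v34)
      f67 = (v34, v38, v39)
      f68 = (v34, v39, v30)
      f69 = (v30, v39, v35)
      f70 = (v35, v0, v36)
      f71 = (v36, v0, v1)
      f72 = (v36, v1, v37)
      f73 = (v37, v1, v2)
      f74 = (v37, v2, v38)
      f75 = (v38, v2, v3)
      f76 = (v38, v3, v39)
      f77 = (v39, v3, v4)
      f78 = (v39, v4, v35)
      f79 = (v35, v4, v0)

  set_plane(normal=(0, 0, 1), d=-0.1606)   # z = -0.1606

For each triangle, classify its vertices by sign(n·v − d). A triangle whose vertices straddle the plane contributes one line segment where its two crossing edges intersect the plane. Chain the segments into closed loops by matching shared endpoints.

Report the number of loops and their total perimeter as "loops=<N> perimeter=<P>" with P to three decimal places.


Straddling triangles (32 of 80):
  (v2,v7,v3) [++-] → (1.6724, 0.207389, -0.1606)–(1.7583, 0, -0.1606)  len=0.2245
  (v3,v7,v8) [-+-] → (1.6724, 0.207389, -0.1606)–(1.2433, 1.2433, -0.1606)  len=1.1213
  (v4,v9,v0) [--+] → (2.11586, 0.645613, -0.1606)–(2.38331, 0, -0.1606)  len=0.6988
  (v0,v9,v5) [+-+] → (2.11586, 0.645613, -0.1606)–(1.68526, 1.68526, -0.1606)  len=1.1253
  (v7,v12,v8) [++-] → (1.03591, 1.3292, -0.1606)–(1.2433, 1.2433, -0.1606)  len=0.2245
  (v8,v12,v13) [-+-] → (1.03591, 1.3292, -0.1606)–(0, 1.7583, -0.1606)  len=1.1213
  (v9,v14,v5) [--+] → (1.03964, 1.9527, -0.1606)–(1.68526, 1.68526, -0.1606)  len=0.6988
  (v5,v14,v10) [+-+] → (1.03964, 1.9527, -0.1606)–(0, 2.38331, -0.1606)  len=1.1253
  (v12,v17,v13) [++-] → (-0.207389, 1.6724, -0.1606)–(0, 1.7583, -0.1606)  len=0.2245
  (v13,v17,v18) [-+-] → (-0.207389, 1.6724, -0.1606)–(-1.2433, 1.2433, -0.1606)  len=1.1213
  (v14,v19,v10) [--+] → (-0.645613, 2.11586, -0.1606)–(0, 2.38331, -0.1606)  len=0.6988
  (v10,v19,v15) [+-+] → (-0.645613, 2.11586, -0.1606)–(-1.68526, 1.68526, -0.1606)  len=1.1253
  (v17,v22,v18) [++-] → (-1.3292, 1.03591, -0.1606)–(-1.2433, 1.2433, -0.1606)  len=0.2245
  (v18,v22,v23) [-+-] → (-1.3292, 1.03591, -0.1606)–(-1.7583, 0, -0.1606)  len=1.1213
  (v19,v24,v15) [--+] → (-1.9527, 1.03964, -0.1606)–(-1.68526, 1.68526, -0.1606)  len=0.6988
  (v15,v24,v20) [+-+] → (-1.9527, 1.03964, -0.1606)–(-2.38331, 0, -0.1606)  len=1.1253
  (v22,v27,v23) [++-] → (-1.6724, -0.207389, -0.1606)–(-1.7583, 0, -0.1606)  len=0.2245
  (v23,v27,v28) [-+-] → (-1.6724, -0.207389, -0.1606)–(-1.2433, -1.2433, -0.1606)  len=1.1213
  (v24,v29,v20) [--+] → (-2.11586, -0.645613, -0.1606)–(-2.38331, 0, -0.1606)  len=0.6988
  (v20,v29,v25) [+-+] → (-2.11586, -0.645613, -0.1606)–(-1.68526, -1.68526, -0.1606)  len=1.1253
  (v27,v32,v28) [++-] → (-1.03591, -1.3292, -0.1606)–(-1.2433, -1.2433, -0.1606)  len=0.2245
  (v28,v32,v33) [-+-] → (-1.03591, -1.3292, -0.1606)–(0, -1.7583, -0.1606)  len=1.1213
  (v29,v34,v25) [--+] → (-1.03964, -1.9527, -0.1606)–(-1.68526, -1.68526, -0.1606)  len=0.6988
  (v25,v34,v30) [+-+] → (-1.03964, -1.9527, -0.1606)–(0, -2.38331, -0.1606)  len=1.1253
  (v32,v37,v33) [++-] → (0.207389, -1.6724, -0.1606)–(0, -1.7583, -0.1606)  len=0.2245
  (v33,v37,v38) [-+-] → (0.207389, -1.6724, -0.1606)–(1.2433, -1.2433, -0.1606)  len=1.1213
  (v34,v39,v30) [--+] → (0.645613, -2.11586, -0.1606)–(0, -2.38331, -0.1606)  len=0.6988
  (v30,v39,v35) [+-+] → (0.645613, -2.11586, -0.1606)–(1.68526, -1.68526, -0.1606)  len=1.1253
  (v37,v2,v38) [++-] → (1.3292, -1.03591, -0.1606)–(1.2433, -1.2433, -0.1606)  len=0.2245
  (v38,v2,v3) [-+-] → (1.3292, -1.03591, -0.1606)–(1.7583, 0, -0.1606)  len=1.1213
  (v39,v4,v35) [--+] → (1.9527, -1.03964, -0.1606)–(1.68526, -1.68526, -0.1606)  len=0.6988
  (v35,v4,v0) [+-+] → (1.9527, -1.03964, -0.1606)–(2.38331, 0, -0.1606)  len=1.1253

Chained into 2 loop(s):
  loop 1: 16 segments, perimeter = 10.7659
  loop 2: 16 segments, perimeter = 14.5928
Total perimeter = 25.359

loops=2 perimeter=25.359


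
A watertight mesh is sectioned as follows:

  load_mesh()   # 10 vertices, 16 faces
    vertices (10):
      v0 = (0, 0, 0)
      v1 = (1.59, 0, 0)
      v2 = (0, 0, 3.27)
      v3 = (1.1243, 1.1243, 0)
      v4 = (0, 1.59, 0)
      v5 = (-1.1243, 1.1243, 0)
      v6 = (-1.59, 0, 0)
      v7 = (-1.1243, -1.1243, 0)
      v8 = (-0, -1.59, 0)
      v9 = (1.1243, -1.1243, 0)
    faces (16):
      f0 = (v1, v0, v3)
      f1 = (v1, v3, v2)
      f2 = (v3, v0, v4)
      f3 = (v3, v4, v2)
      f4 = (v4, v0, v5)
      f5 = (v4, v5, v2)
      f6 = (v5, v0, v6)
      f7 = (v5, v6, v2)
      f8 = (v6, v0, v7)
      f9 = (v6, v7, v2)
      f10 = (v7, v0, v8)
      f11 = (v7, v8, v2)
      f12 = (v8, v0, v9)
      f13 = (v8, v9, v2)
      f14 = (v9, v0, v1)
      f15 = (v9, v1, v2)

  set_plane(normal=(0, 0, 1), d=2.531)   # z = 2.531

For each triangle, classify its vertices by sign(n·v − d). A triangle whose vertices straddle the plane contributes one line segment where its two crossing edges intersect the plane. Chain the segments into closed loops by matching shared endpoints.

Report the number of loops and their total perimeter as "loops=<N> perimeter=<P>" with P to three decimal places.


Straddling triangles (8 of 16):
  (v1,v3,v2) [--+] → (0.254085, 0.254085, 2.531)–(0.35933, 0, 2.531)  len=0.2750
  (v3,v4,v2) [--+] → (0, 0.35933, 2.531)–(0.254085, 0.254085, 2.531)  len=0.2750
  (v4,v5,v2) [--+] → (-0.254085, 0.254085, 2.531)–(0, 0.35933, 2.531)  len=0.2750
  (v5,v6,v2) [--+] → (-0.35933, 0, 2.531)–(-0.254085, 0.254085, 2.531)  len=0.2750
  (v6,v7,v2) [--+] → (-0.254085, -0.254085, 2.531)–(-0.35933, 0, 2.531)  len=0.2750
  (v7,v8,v2) [--+] → (0, -0.35933, 2.531)–(-0.254085, -0.254085, 2.531)  len=0.2750
  (v8,v9,v2) [--+] → (0.254085, -0.254085, 2.531)–(0, -0.35933, 2.531)  len=0.2750
  (v9,v1,v2) [--+] → (0.35933, 0, 2.531)–(0.254085, -0.254085, 2.531)  len=0.2750

Chained into 1 loop(s):
  loop 1: 8 segments, perimeter = 2.2002
Total perimeter = 2.200

loops=1 perimeter=2.200


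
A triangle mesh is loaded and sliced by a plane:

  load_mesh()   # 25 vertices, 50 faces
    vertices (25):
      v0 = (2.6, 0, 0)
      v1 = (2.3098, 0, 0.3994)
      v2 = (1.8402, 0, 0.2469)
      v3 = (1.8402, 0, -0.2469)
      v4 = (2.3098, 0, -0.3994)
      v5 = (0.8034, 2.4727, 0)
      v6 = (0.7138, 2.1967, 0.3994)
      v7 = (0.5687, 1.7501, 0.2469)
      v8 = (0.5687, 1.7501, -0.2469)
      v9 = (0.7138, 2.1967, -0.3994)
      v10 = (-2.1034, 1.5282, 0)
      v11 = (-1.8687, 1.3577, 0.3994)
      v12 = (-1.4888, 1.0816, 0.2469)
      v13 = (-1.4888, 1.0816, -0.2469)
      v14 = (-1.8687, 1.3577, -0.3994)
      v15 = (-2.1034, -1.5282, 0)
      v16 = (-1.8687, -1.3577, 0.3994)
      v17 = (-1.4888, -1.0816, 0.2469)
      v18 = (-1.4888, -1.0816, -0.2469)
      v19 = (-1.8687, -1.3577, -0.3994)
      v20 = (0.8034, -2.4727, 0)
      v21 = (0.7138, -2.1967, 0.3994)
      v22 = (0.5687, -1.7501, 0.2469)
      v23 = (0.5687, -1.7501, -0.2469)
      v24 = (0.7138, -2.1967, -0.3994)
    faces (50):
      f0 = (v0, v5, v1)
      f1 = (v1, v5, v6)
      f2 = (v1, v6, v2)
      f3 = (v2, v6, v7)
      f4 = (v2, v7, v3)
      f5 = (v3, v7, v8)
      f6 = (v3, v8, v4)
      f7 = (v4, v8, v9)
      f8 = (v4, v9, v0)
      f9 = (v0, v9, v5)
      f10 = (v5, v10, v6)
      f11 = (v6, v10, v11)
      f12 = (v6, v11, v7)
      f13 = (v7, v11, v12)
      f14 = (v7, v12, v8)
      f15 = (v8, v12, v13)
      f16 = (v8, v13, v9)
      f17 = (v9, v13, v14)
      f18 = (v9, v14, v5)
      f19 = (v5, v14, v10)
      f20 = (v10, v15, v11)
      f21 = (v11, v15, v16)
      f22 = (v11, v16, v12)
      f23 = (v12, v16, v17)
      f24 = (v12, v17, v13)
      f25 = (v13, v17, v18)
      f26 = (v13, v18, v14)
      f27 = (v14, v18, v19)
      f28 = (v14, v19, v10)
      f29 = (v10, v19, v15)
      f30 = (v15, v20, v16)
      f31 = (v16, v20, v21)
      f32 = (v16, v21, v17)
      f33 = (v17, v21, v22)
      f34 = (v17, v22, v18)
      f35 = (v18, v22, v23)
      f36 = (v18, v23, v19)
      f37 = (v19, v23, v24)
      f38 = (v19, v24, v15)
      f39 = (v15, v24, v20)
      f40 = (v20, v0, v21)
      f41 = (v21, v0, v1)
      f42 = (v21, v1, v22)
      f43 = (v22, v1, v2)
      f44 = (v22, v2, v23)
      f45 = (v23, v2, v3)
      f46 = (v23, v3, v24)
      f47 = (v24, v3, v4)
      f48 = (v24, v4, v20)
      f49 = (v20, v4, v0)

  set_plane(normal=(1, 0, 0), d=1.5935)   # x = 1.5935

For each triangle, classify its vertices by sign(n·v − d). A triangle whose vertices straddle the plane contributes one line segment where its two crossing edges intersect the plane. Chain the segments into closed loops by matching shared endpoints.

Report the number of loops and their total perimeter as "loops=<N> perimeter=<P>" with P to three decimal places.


loops=2 perimeter=5.903

Straddling triangles (20 of 50):
  (v0,v5,v1) [+-+] → (1.5935, 1.38527, 0)–(1.5935, 1.17578, 0.209483)  len=0.2963
  (v1,v5,v6) [+--] → (1.5935, 1.17578, 0.209483)–(1.5935, 0.9859, 0.3994)  len=0.2686
  (v1,v6,v2) [+-+] → (1.5935, 0.9859, 0.3994)–(1.5935, 0.481113, 0.2803)  len=0.5186
  (v2,v6,v7) [+--] → (1.5935, 0.481113, 0.2803)–(1.5935, 0.339559, 0.2469)  len=0.1454
  (v2,v7,v3) [+-+] → (1.5935, 0.339559, 0.2469)–(1.5935, 0.339559, -0.151092)  len=0.3980
  (v3,v7,v8) [+--] → (1.5935, 0.339559, -0.151092)–(1.5935, 0.339559, -0.2469)  len=0.0958
  (v3,v8,v4) [+-+] → (1.5935, 0.339559, -0.2469)–(1.5935, 0.720003, -0.33666)  len=0.3909
  (v4,v8,v9) [+--] → (1.5935, 0.720003, -0.33666)–(1.5935, 0.9859, -0.3994)  len=0.2732
  (v4,v9,v0) [+-+] → (1.5935, 0.9859, -0.3994)–(1.5935, 1.17219, -0.213125)  len=0.2634
  (v0,v9,v5) [+--] → (1.5935, 1.17219, -0.213125)–(1.5935, 1.38527, 0)  len=0.3014
  (v20,v0,v21) [-+-] → (1.5935, -1.38527, 0)–(1.5935, -1.17219, 0.213125)  len=0.3014
  (v21,v0,v1) [-++] → (1.5935, -1.17219, 0.213125)–(1.5935, -0.9859, 0.3994)  len=0.2634
  (v21,v1,v22) [-+-] → (1.5935, -0.9859, 0.3994)–(1.5935, -0.720003, 0.33666)  len=0.2732
  (v22,v1,v2) [-++] → (1.5935, -0.720003, 0.33666)–(1.5935, -0.339559, 0.2469)  len=0.3909
  (v22,v2,v23) [-+-] → (1.5935, -0.339559, 0.2469)–(1.5935, -0.339559, 0.151092)  len=0.0958
  (v23,v2,v3) [-++] → (1.5935, -0.339559, 0.151092)–(1.5935, -0.339559, -0.2469)  len=0.3980
  (v23,v3,v24) [-+-] → (1.5935, -0.339559, -0.2469)–(1.5935, -0.481113, -0.2803)  len=0.1454
  (v24,v3,v4) [-++] → (1.5935, -0.481113, -0.2803)–(1.5935, -0.9859, -0.3994)  len=0.5186
  (v24,v4,v20) [-+-] → (1.5935, -0.9859, -0.3994)–(1.5935, -1.17578, -0.209483)  len=0.2686
  (v20,v4,v0) [-++] → (1.5935, -1.17578, -0.209483)–(1.5935, -1.38527, 0)  len=0.2963

Chained into 2 loop(s):
  loop 1: 10 segments, perimeter = 2.9516
  loop 2: 10 segments, perimeter = 2.9516
Total perimeter = 5.903


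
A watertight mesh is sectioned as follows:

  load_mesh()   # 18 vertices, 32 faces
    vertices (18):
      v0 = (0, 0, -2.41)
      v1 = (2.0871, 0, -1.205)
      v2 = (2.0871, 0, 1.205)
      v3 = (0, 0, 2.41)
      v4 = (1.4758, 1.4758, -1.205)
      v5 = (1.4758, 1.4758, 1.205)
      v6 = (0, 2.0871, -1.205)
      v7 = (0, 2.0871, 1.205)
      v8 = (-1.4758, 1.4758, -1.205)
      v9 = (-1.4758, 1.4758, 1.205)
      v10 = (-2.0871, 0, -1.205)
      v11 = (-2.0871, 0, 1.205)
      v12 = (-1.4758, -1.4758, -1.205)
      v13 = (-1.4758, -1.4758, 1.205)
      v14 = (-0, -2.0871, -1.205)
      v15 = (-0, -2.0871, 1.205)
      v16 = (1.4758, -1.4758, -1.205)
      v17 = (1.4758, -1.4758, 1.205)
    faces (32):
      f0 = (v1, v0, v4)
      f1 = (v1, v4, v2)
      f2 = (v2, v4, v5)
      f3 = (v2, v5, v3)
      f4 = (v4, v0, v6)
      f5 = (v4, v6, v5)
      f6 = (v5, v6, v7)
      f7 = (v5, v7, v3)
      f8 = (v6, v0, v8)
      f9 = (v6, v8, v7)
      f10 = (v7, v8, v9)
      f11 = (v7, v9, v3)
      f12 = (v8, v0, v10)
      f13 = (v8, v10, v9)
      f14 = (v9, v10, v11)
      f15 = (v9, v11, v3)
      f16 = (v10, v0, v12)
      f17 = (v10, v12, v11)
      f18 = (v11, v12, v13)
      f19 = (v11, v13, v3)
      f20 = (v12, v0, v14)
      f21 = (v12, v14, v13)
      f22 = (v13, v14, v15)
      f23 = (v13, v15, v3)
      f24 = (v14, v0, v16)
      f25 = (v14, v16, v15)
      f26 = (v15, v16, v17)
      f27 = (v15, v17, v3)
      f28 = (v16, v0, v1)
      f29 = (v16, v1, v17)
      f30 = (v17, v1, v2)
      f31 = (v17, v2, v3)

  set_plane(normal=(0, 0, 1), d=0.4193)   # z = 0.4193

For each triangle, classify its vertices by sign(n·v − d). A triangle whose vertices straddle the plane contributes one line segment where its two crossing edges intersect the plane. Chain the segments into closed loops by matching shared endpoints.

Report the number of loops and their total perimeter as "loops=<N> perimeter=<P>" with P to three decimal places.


Straddling triangles (16 of 32):
  (v1,v4,v2) [--+] → (1.88781, 0.481135, 0.4193)–(2.0871, 0, 0.4193)  len=0.5208
  (v2,v4,v5) [+-+] → (1.88781, 0.481135, 0.4193)–(1.4758, 1.4758, 0.4193)  len=1.0766
  (v4,v6,v5) [--+] → (0.994665, 1.67509, 0.4193)–(1.4758, 1.4758, 0.4193)  len=0.5208
  (v5,v6,v7) [+-+] → (0.994665, 1.67509, 0.4193)–(0, 2.0871, 0.4193)  len=1.0766
  (v6,v8,v7) [--+] → (-0.481135, 1.88781, 0.4193)–(0, 2.0871, 0.4193)  len=0.5208
  (v7,v8,v9) [+-+] → (-0.481135, 1.88781, 0.4193)–(-1.4758, 1.4758, 0.4193)  len=1.0766
  (v8,v10,v9) [--+] → (-1.67509, 0.994665, 0.4193)–(-1.4758, 1.4758, 0.4193)  len=0.5208
  (v9,v10,v11) [+-+] → (-1.67509, 0.994665, 0.4193)–(-2.0871, 0, 0.4193)  len=1.0766
  (v10,v12,v11) [--+] → (-1.88781, -0.481135, 0.4193)–(-2.0871, 0, 0.4193)  len=0.5208
  (v11,v12,v13) [+-+] → (-1.88781, -0.481135, 0.4193)–(-1.4758, -1.4758, 0.4193)  len=1.0766
  (v12,v14,v13) [--+] → (-0.994665, -1.67509, 0.4193)–(-1.4758, -1.4758, 0.4193)  len=0.5208
  (v13,v14,v15) [+-+] → (-0.994665, -1.67509, 0.4193)–(0, -2.0871, 0.4193)  len=1.0766
  (v14,v16,v15) [--+] → (0.481135, -1.88781, 0.4193)–(0, -2.0871, 0.4193)  len=0.5208
  (v15,v16,v17) [+-+] → (0.481135, -1.88781, 0.4193)–(1.4758, -1.4758, 0.4193)  len=1.0766
  (v16,v1,v17) [--+] → (1.67509, -0.994665, 0.4193)–(1.4758, -1.4758, 0.4193)  len=0.5208
  (v17,v1,v2) [+-+] → (1.67509, -0.994665, 0.4193)–(2.0871, 0, 0.4193)  len=1.0766

Chained into 1 loop(s):
  loop 1: 16 segments, perimeter = 12.7792
Total perimeter = 12.779

loops=1 perimeter=12.779


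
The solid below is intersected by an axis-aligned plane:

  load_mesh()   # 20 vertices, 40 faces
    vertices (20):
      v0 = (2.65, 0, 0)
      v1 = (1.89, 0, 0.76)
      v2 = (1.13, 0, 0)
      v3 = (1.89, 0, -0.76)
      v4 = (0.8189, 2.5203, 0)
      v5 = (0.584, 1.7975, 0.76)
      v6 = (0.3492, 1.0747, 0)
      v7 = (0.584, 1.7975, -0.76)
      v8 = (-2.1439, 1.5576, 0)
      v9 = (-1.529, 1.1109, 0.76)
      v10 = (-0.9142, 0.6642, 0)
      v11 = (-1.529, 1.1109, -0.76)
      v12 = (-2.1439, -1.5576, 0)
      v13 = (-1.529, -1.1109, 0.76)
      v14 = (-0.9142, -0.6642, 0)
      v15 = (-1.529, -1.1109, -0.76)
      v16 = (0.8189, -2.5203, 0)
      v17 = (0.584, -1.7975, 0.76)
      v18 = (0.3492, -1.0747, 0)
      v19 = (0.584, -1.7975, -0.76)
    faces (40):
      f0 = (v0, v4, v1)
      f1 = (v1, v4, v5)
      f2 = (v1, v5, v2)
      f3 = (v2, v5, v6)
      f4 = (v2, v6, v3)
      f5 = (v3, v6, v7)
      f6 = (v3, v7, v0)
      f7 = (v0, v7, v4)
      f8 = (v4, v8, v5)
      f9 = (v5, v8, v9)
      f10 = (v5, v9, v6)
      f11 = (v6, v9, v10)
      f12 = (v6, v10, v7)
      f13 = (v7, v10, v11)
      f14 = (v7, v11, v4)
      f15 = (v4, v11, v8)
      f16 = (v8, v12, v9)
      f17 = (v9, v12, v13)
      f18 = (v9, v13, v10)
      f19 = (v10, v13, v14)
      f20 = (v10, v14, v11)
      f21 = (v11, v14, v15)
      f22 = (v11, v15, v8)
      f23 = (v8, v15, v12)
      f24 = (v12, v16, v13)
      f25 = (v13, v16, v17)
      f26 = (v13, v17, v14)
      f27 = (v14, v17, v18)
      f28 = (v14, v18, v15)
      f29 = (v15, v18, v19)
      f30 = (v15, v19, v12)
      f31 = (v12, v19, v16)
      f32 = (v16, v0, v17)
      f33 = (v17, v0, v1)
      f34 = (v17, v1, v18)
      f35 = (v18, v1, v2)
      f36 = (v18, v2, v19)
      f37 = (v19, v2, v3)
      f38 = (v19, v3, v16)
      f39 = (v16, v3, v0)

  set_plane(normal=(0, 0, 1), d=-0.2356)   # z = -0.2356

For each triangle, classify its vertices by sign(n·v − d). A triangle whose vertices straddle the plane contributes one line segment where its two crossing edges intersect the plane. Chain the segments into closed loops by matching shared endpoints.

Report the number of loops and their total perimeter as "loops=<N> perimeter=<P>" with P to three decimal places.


loops=2 perimeter=22.218

Straddling triangles (20 of 40):
  (v2,v6,v3) [++-] → (0.826848, 0.741543, -0.2356)–(1.3656, 0, -0.2356)  len=0.9166
  (v3,v6,v7) [-+-] → (0.826848, 0.741543, -0.2356)–(0.421988, 1.29877, -0.2356)  len=0.6888
  (v3,v7,v0) [--+] → (2.00954, 0.557225, -0.2356)–(2.4144, 0, -0.2356)  len=0.6888
  (v0,v7,v4) [+-+] → (2.00954, 0.557225, -0.2356)–(0.746081, 2.29623, -0.2356)  len=2.1495
  (v6,v10,v7) [++-] → (-0.449758, 1.01552, -0.2356)–(0.421988, 1.29877, -0.2356)  len=0.9166
  (v7,v10,v11) [-+-] → (-0.449758, 1.01552, -0.2356)–(-1.10479, 0.802677, -0.2356)  len=0.6887
  (v7,v11,v4) [--+] → (0.091051, 2.08339, -0.2356)–(0.746081, 2.29623, -0.2356)  len=0.6887
  (v4,v11,v8) [+-+] → (0.091051, 2.08339, -0.2356)–(-1.95328, 1.41912, -0.2356)  len=2.1495
  (v10,v14,v11) [++-] → (-1.10479, -0.113919, -0.2356)–(-1.10479, 0.802677, -0.2356)  len=0.9166
  (v11,v14,v15) [-+-] → (-1.10479, -0.113919, -0.2356)–(-1.10479, -0.802677, -0.2356)  len=0.6888
  (v11,v15,v8) [--+] → (-1.95328, 0.730365, -0.2356)–(-1.95328, 1.41912, -0.2356)  len=0.6888
  (v8,v15,v12) [+-+] → (-1.95328, 0.730365, -0.2356)–(-1.95328, -1.41912, -0.2356)  len=2.1495
  (v14,v18,v15) [++-] → (-0.233042, -1.08592, -0.2356)–(-1.10479, -0.802677, -0.2356)  len=0.9166
  (v15,v18,v19) [-+-] → (-0.233042, -1.08592, -0.2356)–(0.421988, -1.29877, -0.2356)  len=0.6887
  (v15,v19,v12) [--+] → (-1.29825, -1.63197, -0.2356)–(-1.95328, -1.41912, -0.2356)  len=0.6887
  (v12,v19,v16) [+-+] → (-1.29825, -1.63197, -0.2356)–(0.746081, -2.29623, -0.2356)  len=2.1495
  (v18,v2,v19) [++-] → (0.96074, -0.557225, -0.2356)–(0.421988, -1.29877, -0.2356)  len=0.9166
  (v19,v2,v3) [-+-] → (0.96074, -0.557225, -0.2356)–(1.3656, 0, -0.2356)  len=0.6888
  (v19,v3,v16) [--+] → (1.15094, -1.73901, -0.2356)–(0.746081, -2.29623, -0.2356)  len=0.6888
  (v16,v3,v0) [+-+] → (1.15094, -1.73901, -0.2356)–(2.4144, 0, -0.2356)  len=2.1495

Chained into 2 loop(s):
  loop 1: 10 segments, perimeter = 8.0268
  loop 2: 10 segments, perimeter = 14.1914
Total perimeter = 22.218


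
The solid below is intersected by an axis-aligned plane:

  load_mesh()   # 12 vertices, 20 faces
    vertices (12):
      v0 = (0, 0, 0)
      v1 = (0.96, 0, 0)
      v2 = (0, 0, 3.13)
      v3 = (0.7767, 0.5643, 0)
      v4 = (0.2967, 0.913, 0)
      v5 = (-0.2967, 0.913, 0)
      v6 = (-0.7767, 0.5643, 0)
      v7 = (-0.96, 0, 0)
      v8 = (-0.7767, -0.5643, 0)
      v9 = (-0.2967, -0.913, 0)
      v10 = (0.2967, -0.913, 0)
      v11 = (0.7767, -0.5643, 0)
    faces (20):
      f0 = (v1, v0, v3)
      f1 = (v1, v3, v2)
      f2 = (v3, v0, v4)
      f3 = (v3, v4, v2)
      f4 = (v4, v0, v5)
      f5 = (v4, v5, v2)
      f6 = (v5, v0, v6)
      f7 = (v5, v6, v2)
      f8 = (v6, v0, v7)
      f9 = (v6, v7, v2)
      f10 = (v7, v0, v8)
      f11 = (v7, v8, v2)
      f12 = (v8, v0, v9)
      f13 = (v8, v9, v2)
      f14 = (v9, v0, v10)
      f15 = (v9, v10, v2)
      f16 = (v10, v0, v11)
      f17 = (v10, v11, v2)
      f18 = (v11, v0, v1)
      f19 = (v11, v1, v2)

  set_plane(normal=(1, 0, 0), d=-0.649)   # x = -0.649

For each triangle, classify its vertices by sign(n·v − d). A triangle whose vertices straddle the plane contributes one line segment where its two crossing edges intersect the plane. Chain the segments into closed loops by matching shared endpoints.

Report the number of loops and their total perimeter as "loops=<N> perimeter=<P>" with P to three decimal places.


loops=1 perimeter=3.782

Straddling triangles (8 of 20):
  (v5,v0,v6) [++-] → (-0.649, 0.471521, 0)–(-0.649, 0.657069, 0)  len=0.1855
  (v5,v6,v2) [+-+] → (-0.649, 0.657069, 0)–(-0.649, 0.471521, 0.514614)  len=0.5470
  (v6,v0,v7) [-+-] → (-0.649, 0.471521, 0)–(-0.649, 0, 0)  len=0.4715
  (v6,v7,v2) [--+] → (-0.649, 0, 1.01399)–(-0.649, 0.471521, 0.514614)  len=0.6868
  (v7,v0,v8) [-+-] → (-0.649, 0, 0)–(-0.649, -0.471521, 0)  len=0.4715
  (v7,v8,v2) [--+] → (-0.649, -0.471521, 0.514614)–(-0.649, 0, 1.01399)  len=0.6868
  (v8,v0,v9) [-++] → (-0.649, -0.471521, 0)–(-0.649, -0.657069, 0)  len=0.1855
  (v8,v9,v2) [-++] → (-0.649, -0.657069, 0)–(-0.649, -0.471521, 0.514614)  len=0.5470

Chained into 1 loop(s):
  loop 1: 8 segments, perimeter = 3.7818
Total perimeter = 3.782


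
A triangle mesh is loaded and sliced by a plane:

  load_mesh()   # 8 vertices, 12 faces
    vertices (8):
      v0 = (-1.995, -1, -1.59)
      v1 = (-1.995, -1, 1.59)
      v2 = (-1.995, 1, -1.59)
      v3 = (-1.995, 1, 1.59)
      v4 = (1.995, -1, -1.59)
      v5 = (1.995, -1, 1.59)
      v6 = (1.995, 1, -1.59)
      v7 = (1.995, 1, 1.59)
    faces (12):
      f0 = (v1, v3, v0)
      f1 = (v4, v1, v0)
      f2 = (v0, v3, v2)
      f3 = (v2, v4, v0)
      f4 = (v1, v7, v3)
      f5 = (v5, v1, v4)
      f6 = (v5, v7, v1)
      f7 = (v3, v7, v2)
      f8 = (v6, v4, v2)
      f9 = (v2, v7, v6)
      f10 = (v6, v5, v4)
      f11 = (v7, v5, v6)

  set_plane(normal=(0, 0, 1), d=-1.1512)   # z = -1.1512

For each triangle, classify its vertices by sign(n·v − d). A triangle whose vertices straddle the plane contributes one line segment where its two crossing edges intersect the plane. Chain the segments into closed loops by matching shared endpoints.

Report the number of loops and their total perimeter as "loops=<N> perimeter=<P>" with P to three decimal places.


loops=1 perimeter=11.980

Straddling triangles (8 of 12):
  (v1,v3,v0) [++-] → (-1.995, -0.724025, -1.1512)–(-1.995, -1, -1.1512)  len=0.2760
  (v4,v1,v0) [-+-] → (1.44443, -1, -1.1512)–(-1.995, -1, -1.1512)  len=3.4394
  (v0,v3,v2) [-+-] → (-1.995, -0.724025, -1.1512)–(-1.995, 1, -1.1512)  len=1.7240
  (v5,v1,v4) [++-] → (1.44443, -1, -1.1512)–(1.995, -1, -1.1512)  len=0.5506
  (v3,v7,v2) [++-] → (-1.44443, 1, -1.1512)–(-1.995, 1, -1.1512)  len=0.5506
  (v2,v7,v6) [-+-] → (-1.44443, 1, -1.1512)–(1.995, 1, -1.1512)  len=3.4394
  (v6,v5,v4) [-+-] → (1.995, 0.724025, -1.1512)–(1.995, -1, -1.1512)  len=1.7240
  (v7,v5,v6) [++-] → (1.995, 0.724025, -1.1512)–(1.995, 1, -1.1512)  len=0.2760

Chained into 1 loop(s):
  loop 1: 8 segments, perimeter = 11.9800
Total perimeter = 11.980
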